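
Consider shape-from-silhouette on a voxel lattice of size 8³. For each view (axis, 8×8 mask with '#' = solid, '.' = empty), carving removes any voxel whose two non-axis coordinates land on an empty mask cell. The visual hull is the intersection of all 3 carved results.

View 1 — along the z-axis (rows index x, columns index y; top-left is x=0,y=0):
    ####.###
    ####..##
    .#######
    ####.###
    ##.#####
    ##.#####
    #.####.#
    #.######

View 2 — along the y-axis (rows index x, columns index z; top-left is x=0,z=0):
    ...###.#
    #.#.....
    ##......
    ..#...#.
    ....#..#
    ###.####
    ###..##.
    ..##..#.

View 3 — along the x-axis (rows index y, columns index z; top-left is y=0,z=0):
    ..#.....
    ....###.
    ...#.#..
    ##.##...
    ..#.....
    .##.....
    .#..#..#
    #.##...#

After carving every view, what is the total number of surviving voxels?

start: 8×8×8 = 512 voxels
carve view 1 (along z, XY-mask fill 54/64): 432 voxels remain
carve view 2 (along y, XZ-mask fill 27/64): 182 voxels remain
carve view 3 (along x, YZ-mask fill 20/64): 60 voxels remain

voxel count = 60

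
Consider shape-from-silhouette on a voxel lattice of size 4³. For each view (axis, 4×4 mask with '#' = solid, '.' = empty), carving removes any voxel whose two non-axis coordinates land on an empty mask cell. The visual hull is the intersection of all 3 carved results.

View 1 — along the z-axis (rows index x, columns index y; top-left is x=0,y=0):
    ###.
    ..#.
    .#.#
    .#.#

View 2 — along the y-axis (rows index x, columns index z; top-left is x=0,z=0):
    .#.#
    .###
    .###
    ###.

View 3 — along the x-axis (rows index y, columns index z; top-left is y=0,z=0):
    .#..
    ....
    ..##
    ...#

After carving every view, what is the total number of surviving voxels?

start: 4×4×4 = 64 voxels
V1 z: intersect with XY mask (8 set) -- 32 left
V2 y: intersect with XZ mask (11 set) -- 21 left
V3 x: intersect with YZ mask (4 set) -- 5 left

voxel count = 5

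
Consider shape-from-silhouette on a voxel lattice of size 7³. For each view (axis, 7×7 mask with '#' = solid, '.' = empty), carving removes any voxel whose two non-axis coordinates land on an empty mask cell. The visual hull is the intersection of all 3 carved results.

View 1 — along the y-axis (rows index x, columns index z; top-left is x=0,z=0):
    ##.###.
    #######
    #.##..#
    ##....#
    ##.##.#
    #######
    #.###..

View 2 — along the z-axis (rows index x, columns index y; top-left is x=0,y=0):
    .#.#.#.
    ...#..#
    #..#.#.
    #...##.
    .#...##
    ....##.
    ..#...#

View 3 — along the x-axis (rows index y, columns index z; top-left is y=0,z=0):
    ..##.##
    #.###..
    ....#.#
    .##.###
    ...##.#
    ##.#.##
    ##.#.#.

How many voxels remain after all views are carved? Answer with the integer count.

|visual hull| = 53

start: 7×7×7 = 343 voxels
step 1: project along y, AND mask (35/49) → |grid| = 245
step 2: project along z, AND mask (18/49) → |grid| = 87
step 3: project along x, AND mask (27/49) → |grid| = 53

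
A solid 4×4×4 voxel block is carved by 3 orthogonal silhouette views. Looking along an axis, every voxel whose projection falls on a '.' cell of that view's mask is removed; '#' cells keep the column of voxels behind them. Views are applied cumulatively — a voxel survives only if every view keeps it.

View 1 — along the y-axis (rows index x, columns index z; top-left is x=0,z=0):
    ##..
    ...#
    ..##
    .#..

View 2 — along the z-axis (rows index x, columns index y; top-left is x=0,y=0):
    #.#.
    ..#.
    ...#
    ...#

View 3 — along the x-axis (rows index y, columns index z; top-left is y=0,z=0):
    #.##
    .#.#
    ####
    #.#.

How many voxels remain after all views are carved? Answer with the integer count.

remaining voxels: 5

initial block: 4^3 = 64
[1] y-view keeps 6 columns → grid now 24
[2] z-view keeps 5 columns → grid now 8
[3] x-view keeps 11 columns → grid now 5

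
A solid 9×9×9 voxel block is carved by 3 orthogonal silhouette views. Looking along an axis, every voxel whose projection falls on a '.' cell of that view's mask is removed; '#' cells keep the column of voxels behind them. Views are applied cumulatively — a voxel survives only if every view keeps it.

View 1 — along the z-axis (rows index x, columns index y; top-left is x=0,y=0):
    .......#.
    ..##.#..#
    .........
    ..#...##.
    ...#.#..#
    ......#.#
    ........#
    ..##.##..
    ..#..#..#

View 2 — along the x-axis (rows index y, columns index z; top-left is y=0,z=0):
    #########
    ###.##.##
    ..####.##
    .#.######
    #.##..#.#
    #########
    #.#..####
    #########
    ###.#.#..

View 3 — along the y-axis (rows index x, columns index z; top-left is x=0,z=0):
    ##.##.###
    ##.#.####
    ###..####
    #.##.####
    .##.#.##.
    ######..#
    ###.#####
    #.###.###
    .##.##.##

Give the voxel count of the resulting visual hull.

full grid |V| = 729
V1 z: intersect with XY mask (21 set) -- 189 left
V2 x: intersect with YZ mask (63 set) -- 142 left
V3 y: intersect with XZ mask (61 set) -- 107 left

voxel count = 107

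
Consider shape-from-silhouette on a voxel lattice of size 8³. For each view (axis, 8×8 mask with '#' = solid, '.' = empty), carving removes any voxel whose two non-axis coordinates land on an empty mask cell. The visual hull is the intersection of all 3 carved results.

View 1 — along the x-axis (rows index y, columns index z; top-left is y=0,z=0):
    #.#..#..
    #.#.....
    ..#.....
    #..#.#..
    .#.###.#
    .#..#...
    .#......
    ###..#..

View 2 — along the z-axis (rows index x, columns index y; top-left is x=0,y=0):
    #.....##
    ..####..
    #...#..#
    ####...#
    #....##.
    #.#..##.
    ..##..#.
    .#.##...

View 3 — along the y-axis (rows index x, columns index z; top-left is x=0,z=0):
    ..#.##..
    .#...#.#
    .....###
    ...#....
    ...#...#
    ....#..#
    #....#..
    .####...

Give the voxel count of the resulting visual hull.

voxel count = 22

start: 8×8×8 = 512 voxels
carve view 1 (along x, YZ-mask fill 21/64): 168 voxels remain
carve view 2 (along z, XY-mask fill 28/64): 72 voxels remain
carve view 3 (along y, XZ-mask fill 20/64): 22 voxels remain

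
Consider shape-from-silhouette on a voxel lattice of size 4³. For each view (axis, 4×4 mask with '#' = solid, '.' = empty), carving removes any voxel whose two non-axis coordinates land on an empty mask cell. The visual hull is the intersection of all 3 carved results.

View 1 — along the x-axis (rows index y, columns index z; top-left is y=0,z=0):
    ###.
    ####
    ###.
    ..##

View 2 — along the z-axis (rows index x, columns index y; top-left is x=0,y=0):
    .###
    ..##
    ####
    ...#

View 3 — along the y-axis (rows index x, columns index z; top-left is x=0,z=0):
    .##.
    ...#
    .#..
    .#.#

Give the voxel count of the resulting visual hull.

10 voxels

full grid |V| = 64
step 1: project along x, AND mask (12/16) → |grid| = 48
step 2: project along z, AND mask (10/16) → |grid| = 28
step 3: project along y, AND mask (6/16) → |grid| = 10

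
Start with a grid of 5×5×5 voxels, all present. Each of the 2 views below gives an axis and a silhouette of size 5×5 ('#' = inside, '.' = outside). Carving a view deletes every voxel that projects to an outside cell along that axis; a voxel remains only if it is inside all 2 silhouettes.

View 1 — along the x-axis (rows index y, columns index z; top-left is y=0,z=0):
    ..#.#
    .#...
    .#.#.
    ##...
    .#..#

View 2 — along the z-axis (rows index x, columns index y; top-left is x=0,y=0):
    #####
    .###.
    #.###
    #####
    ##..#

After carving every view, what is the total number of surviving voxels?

remaining voxels: 36

start: 5×5×5 = 125 voxels
V1 x: intersect with YZ mask (9 set) -- 45 left
V2 z: intersect with XY mask (20 set) -- 36 left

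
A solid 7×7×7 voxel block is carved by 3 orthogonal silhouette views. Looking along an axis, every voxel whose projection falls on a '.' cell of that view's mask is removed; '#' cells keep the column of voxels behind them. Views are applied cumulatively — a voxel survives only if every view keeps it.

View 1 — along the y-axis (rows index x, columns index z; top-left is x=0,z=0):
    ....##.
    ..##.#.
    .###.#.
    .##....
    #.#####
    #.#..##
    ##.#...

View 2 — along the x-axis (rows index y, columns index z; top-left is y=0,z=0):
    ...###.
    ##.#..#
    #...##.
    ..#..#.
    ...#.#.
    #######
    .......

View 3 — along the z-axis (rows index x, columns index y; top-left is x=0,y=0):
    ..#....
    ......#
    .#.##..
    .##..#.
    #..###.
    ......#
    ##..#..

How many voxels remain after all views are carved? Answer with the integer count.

start: 7×7×7 = 343 voxels
  1. axis=1 (XZ plane), |mask|=24  ⇒  voxels=168
  2. axis=0 (YZ plane), |mask|=21  ⇒  voxels=76
  3. axis=2 (XY plane), |mask|=16  ⇒  voxels=29

|visual hull| = 29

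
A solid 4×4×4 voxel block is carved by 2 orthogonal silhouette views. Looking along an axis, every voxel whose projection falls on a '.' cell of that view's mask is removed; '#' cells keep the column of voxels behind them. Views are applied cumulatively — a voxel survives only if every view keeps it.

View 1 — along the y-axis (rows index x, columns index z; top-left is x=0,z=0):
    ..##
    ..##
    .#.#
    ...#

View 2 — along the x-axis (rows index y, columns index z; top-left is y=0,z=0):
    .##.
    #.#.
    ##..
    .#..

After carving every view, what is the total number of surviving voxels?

start: 4×4×4 = 64 voxels
V1 y: intersect with XZ mask (7 set) -- 28 left
V2 x: intersect with YZ mask (7 set) -- 7 left

voxel count = 7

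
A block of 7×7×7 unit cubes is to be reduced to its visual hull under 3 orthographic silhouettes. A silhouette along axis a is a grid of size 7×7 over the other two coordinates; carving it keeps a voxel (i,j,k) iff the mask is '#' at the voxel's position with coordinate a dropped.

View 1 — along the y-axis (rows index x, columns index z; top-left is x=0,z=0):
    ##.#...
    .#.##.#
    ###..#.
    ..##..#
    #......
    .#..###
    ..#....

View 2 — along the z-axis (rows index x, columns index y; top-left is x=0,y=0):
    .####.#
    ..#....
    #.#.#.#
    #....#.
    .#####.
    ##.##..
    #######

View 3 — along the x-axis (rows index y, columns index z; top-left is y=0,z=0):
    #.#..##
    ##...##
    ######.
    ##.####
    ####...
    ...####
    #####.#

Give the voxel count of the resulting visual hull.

|visual hull| = 52

full grid |V| = 343
step 1: project along y, AND mask (20/49) → |grid| = 140
step 2: project along z, AND mask (28/49) → |grid| = 69
step 3: project along x, AND mask (34/49) → |grid| = 52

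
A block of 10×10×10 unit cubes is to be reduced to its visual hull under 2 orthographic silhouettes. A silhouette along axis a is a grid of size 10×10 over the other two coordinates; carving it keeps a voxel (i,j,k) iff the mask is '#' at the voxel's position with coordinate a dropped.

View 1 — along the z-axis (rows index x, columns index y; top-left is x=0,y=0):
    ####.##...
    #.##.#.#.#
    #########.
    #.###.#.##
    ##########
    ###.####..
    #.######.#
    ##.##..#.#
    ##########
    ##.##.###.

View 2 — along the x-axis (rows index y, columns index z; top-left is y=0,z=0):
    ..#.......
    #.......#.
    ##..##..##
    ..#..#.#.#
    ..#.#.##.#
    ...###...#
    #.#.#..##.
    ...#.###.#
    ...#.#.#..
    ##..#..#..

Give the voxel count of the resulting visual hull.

start: 10×10×10 = 1000 voxels
V1 z: intersect with XY mask (76 set) -- 760 left
V2 x: intersect with YZ mask (39 set) -- 295 left

voxel count = 295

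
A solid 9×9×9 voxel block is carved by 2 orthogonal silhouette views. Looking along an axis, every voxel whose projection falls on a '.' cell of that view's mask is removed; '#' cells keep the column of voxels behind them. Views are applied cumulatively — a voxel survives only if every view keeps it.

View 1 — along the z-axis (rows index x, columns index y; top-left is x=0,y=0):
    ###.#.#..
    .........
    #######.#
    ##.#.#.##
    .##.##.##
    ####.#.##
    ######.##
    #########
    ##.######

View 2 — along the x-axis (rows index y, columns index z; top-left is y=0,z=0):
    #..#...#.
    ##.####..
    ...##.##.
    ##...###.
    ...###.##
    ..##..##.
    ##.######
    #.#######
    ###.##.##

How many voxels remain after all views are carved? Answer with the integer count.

|visual hull| = 310

initial block: 9^3 = 729
  1. axis=2 (XY plane), |mask|=57  ⇒  voxels=513
  2. axis=0 (YZ plane), |mask|=50  ⇒  voxels=310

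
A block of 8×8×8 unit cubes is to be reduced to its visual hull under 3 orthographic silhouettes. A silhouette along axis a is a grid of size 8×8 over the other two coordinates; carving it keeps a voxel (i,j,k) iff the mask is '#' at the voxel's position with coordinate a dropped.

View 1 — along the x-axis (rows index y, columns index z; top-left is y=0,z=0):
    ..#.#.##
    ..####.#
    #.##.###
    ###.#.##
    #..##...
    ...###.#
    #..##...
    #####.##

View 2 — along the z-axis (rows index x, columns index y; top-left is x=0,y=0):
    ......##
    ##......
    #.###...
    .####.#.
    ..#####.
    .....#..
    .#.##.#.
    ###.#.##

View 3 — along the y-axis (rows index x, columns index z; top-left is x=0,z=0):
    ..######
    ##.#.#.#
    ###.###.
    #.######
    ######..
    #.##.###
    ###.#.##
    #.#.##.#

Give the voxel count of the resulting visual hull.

99 voxels

before carving: 512 voxels (8×8×8)
V1 x: intersect with YZ mask (38 set) -- 304 left
V2 z: intersect with XY mask (29 set) -- 132 left
V3 y: intersect with XZ mask (47 set) -- 99 left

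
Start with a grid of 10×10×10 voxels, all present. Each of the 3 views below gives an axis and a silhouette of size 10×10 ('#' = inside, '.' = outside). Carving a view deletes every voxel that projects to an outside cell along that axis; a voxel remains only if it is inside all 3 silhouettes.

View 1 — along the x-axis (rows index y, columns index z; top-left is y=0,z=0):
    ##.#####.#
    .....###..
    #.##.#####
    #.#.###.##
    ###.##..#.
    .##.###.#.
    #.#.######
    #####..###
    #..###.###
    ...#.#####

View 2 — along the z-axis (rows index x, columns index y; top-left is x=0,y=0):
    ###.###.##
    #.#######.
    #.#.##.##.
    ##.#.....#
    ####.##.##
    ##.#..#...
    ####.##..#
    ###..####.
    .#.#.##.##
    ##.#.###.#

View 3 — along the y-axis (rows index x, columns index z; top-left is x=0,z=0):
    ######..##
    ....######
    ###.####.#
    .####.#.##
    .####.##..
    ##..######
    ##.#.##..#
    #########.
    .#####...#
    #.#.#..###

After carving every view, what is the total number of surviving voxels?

296 voxels

initial block: 10^3 = 1000
V1 x: intersect with YZ mask (67 set) -- 670 left
V2 z: intersect with XY mask (65 set) -- 433 left
V3 y: intersect with XZ mask (70 set) -- 296 left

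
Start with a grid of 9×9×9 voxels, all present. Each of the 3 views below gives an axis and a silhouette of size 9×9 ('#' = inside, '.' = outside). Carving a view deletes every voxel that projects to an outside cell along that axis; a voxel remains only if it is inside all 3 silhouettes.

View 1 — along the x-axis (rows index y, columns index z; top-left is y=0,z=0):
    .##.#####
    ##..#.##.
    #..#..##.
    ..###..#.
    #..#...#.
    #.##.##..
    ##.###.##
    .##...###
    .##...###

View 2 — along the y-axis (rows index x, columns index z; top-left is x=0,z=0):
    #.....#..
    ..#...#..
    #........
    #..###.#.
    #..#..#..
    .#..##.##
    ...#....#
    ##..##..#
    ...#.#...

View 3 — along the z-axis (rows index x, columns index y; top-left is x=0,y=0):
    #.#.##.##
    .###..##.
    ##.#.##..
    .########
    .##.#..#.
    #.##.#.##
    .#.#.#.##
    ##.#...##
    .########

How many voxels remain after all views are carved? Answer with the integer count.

full grid |V| = 729
[1] x-view keeps 45 columns → grid now 405
[2] y-view keeps 27 columns → grid now 130
[3] z-view keeps 52 columns → grid now 84

voxel count = 84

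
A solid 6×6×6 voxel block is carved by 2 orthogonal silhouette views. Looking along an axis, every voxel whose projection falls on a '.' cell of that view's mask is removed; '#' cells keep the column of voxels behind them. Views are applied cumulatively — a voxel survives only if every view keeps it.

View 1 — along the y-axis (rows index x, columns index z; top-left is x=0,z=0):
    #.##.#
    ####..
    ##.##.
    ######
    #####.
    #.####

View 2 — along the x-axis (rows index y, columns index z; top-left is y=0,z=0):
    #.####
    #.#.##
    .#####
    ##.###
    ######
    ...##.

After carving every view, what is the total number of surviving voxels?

|visual hull| = 125

start: 6×6×6 = 216 voxels
[1] y-view keeps 28 columns → grid now 168
[2] x-view keeps 27 columns → grid now 125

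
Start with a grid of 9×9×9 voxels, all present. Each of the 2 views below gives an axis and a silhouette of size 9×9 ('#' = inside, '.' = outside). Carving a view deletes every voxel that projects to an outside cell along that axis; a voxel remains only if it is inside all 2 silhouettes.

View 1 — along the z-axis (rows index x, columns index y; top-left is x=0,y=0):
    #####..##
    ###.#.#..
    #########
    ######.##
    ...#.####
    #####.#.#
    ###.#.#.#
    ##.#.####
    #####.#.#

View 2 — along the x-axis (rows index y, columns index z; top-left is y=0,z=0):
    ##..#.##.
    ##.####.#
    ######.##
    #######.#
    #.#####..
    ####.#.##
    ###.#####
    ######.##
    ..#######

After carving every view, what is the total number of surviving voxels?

voxel count = 430

start: 9×9×9 = 729 voxels
  1. axis=2 (XY plane), |mask|=61  ⇒  voxels=549
  2. axis=0 (YZ plane), |mask|=64  ⇒  voxels=430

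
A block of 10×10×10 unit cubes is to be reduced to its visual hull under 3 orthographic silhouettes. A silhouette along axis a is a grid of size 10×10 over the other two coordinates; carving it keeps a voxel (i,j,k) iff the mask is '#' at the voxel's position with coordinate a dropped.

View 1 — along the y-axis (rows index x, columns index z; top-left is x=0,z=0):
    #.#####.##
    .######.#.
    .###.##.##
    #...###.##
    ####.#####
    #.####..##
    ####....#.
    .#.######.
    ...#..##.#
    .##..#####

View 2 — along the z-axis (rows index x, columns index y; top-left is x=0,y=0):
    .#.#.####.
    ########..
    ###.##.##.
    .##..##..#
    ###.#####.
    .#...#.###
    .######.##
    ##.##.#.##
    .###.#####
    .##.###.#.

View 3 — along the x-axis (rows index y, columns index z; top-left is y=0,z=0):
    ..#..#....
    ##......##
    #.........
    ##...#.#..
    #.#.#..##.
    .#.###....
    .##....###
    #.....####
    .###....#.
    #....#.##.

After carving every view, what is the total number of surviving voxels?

remaining voxels: 171

initial block: 10^3 = 1000
step 1: project along y, AND mask (67/100) → |grid| = 670
step 2: project along z, AND mask (68/100) → |grid| = 453
step 3: project along x, AND mask (38/100) → |grid| = 171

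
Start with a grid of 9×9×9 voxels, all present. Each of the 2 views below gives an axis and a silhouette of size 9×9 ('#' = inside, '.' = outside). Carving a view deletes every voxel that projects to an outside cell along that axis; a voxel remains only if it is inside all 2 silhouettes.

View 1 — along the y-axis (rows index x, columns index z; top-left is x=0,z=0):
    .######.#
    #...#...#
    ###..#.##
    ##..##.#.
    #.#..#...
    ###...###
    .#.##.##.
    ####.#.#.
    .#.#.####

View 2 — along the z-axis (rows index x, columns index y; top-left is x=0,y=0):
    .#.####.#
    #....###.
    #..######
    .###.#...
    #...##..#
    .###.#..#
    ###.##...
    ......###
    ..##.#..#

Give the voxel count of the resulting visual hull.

initial block: 9^3 = 729
after view 1 [y-axis, 47 of 81 cells solid] → remaining = 423
after view 2 [z-axis, 42 of 81 cells solid] → remaining = 225

225 voxels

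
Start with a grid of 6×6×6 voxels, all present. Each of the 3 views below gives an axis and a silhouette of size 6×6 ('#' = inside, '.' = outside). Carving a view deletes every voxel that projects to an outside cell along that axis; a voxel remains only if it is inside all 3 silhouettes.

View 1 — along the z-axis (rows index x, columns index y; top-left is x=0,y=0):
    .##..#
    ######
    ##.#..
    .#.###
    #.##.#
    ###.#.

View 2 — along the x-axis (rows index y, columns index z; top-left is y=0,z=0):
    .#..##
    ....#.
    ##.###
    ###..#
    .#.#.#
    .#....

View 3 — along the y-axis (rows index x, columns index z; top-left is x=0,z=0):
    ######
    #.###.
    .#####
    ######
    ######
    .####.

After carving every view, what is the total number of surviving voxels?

full grid |V| = 216
  1. axis=2 (XY plane), |mask|=24  ⇒  voxels=144
  2. axis=0 (YZ plane), |mask|=17  ⇒  voxels=66
  3. axis=1 (XZ plane), |mask|=31  ⇒  voxels=52

52 voxels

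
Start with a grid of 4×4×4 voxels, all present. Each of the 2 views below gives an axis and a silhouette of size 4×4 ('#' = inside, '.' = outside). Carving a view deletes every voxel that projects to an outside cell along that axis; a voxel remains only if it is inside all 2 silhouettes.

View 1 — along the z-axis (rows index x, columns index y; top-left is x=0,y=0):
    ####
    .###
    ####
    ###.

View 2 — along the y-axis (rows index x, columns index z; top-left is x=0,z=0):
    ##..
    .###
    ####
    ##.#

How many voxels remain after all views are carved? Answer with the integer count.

voxel count = 42

start: 4×4×4 = 64 voxels
V1 z: intersect with XY mask (14 set) -- 56 left
V2 y: intersect with XZ mask (12 set) -- 42 left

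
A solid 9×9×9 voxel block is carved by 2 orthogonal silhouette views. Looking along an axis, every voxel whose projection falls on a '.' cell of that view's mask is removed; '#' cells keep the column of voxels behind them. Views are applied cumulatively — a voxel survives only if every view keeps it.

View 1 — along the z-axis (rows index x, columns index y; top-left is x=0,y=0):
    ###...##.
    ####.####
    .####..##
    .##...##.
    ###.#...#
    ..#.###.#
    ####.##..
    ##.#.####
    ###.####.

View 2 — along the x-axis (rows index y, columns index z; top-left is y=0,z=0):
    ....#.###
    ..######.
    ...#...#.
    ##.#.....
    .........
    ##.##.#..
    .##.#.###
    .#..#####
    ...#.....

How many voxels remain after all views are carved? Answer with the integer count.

initial block: 9^3 = 729
[1] z-view keeps 53 columns → grid now 477
[2] x-view keeps 33 columns → grid now 208

|visual hull| = 208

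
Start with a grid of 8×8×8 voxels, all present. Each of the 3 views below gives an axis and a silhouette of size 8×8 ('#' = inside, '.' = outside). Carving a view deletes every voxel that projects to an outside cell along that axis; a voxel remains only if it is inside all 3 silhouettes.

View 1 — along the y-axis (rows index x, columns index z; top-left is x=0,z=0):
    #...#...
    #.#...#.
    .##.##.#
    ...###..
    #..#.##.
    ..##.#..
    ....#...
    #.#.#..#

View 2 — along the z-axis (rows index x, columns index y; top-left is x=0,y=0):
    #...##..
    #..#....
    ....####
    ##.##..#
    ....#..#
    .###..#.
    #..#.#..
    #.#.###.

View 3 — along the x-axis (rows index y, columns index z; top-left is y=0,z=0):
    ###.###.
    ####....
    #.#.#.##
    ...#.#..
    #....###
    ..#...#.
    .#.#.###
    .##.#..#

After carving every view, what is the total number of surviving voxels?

start: 8×8×8 = 512 voxels
[1] y-view keeps 25 columns → grid now 200
[2] z-view keeps 28 columns → grid now 90
[3] x-view keeps 32 columns → grid now 45

voxel count = 45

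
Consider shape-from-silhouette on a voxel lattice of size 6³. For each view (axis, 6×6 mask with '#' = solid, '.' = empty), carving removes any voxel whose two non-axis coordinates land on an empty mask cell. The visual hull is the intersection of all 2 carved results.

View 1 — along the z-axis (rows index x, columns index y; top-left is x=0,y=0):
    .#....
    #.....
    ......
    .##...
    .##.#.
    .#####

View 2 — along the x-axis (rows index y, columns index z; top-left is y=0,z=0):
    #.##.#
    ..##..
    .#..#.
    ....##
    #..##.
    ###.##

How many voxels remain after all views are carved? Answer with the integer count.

full grid |V| = 216
  1. axis=2 (XY plane), |mask|=12  ⇒  voxels=72
  2. axis=0 (YZ plane), |mask|=18  ⇒  voxels=31

voxel count = 31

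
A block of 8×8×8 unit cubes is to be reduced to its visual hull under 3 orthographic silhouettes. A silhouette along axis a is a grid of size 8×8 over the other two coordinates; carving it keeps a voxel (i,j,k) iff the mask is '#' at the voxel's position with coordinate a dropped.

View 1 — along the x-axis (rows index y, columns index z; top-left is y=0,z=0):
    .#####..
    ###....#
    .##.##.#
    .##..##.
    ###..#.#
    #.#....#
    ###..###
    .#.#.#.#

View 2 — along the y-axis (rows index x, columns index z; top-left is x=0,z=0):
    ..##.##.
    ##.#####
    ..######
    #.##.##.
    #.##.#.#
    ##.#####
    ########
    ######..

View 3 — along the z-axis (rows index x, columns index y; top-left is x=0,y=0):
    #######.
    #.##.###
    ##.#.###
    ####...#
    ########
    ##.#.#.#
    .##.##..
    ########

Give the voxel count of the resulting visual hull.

153 voxels

full grid |V| = 512
  1. axis=0 (YZ plane), |mask|=36  ⇒  voxels=288
  2. axis=1 (XZ plane), |mask|=48  ⇒  voxels=210
  3. axis=2 (XY plane), |mask|=49  ⇒  voxels=153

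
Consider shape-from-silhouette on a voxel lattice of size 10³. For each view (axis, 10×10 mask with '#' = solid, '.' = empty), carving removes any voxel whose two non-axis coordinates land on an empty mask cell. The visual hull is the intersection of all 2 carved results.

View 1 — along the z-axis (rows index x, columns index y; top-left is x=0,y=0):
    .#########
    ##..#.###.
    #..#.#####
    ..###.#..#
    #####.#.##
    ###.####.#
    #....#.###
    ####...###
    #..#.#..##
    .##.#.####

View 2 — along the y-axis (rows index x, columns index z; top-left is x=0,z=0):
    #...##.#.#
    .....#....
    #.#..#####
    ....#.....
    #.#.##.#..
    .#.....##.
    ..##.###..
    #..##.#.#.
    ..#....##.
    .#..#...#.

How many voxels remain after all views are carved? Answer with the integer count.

full grid |V| = 1000
carve view 1 (along z, XY-mask fill 67/100): 670 voxels remain
carve view 2 (along y, XZ-mask fill 38/100): 265 voxels remain

|visual hull| = 265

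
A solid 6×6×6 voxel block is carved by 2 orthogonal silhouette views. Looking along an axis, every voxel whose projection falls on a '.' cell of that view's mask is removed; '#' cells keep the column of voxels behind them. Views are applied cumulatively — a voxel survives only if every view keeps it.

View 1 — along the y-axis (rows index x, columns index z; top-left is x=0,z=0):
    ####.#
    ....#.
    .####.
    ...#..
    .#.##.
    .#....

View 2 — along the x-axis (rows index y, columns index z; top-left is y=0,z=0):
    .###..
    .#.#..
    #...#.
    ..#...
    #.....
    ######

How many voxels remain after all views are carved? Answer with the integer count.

start: 6×6×6 = 216 voxels
after view 1 [y-axis, 15 of 36 cells solid] → remaining = 90
after view 2 [x-axis, 15 of 36 cells solid] → remaining = 40

voxel count = 40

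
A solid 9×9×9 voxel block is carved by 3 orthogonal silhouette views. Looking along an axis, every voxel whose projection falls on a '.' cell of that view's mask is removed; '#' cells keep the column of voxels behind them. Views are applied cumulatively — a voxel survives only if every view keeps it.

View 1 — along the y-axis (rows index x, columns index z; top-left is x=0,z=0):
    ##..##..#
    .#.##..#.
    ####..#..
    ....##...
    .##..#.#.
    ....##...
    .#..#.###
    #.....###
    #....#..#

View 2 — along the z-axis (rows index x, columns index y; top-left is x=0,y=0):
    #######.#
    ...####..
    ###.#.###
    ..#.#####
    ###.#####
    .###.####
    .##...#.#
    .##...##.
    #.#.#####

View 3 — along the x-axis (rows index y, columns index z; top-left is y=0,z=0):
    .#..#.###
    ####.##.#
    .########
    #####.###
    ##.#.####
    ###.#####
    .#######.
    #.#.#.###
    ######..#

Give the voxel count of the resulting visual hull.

160 voxels

before carving: 729 voxels (9×9×9)
step 1: project along y, AND mask (34/81) → |grid| = 306
step 2: project along z, AND mask (55/81) → |grid| = 206
step 3: project along x, AND mask (63/81) → |grid| = 160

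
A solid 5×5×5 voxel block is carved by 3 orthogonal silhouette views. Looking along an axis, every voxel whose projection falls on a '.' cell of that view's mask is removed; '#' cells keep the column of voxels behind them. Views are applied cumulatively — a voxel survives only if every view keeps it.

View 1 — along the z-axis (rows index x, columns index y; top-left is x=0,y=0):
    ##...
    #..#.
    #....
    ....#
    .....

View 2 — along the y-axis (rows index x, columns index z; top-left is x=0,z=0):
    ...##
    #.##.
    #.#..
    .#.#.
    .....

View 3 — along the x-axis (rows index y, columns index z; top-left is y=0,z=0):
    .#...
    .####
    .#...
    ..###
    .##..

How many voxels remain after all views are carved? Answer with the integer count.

remaining voxels: 5

start: 5×5×5 = 125 voxels
V1 z: intersect with XY mask (6 set) -- 30 left
V2 y: intersect with XZ mask (9 set) -- 14 left
V3 x: intersect with YZ mask (11 set) -- 5 left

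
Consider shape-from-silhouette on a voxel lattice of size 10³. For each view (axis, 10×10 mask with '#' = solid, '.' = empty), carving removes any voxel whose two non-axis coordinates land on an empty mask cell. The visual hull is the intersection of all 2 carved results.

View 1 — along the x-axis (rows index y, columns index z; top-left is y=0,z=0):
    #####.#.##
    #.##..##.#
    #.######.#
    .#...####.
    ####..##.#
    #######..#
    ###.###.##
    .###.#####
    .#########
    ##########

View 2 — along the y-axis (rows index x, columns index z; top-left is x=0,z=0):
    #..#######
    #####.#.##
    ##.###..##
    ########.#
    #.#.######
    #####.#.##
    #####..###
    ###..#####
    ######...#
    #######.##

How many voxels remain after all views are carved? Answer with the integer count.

full grid |V| = 1000
step 1: project along x, AND mask (77/100) → |grid| = 770
step 2: project along y, AND mask (80/100) → |grid| = 616

|visual hull| = 616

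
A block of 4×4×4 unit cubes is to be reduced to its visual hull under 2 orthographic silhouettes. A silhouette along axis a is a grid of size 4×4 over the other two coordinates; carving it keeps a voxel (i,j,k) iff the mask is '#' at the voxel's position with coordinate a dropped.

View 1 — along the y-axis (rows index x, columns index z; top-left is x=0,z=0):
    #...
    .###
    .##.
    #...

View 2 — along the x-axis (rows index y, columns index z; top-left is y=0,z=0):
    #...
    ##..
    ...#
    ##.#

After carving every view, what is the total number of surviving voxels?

12 voxels

initial block: 4^3 = 64
carve view 1 (along y, XZ-mask fill 7/16): 28 voxels remain
carve view 2 (along x, YZ-mask fill 7/16): 12 voxels remain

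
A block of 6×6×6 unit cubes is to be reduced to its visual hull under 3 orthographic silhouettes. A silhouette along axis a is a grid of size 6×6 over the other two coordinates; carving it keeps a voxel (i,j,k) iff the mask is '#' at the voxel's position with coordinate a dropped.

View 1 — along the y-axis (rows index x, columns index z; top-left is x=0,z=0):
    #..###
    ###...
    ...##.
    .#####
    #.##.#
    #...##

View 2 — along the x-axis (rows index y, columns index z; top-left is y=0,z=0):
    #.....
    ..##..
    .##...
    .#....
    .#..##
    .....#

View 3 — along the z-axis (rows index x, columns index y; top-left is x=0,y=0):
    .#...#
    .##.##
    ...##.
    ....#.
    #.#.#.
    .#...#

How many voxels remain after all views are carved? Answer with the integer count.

initial block: 6^3 = 216
  1. axis=1 (XZ plane), |mask|=21  ⇒  voxels=126
  2. axis=0 (YZ plane), |mask|=10  ⇒  voxels=32
  3. axis=2 (XY plane), |mask|=14  ⇒  voxels=14

14 voxels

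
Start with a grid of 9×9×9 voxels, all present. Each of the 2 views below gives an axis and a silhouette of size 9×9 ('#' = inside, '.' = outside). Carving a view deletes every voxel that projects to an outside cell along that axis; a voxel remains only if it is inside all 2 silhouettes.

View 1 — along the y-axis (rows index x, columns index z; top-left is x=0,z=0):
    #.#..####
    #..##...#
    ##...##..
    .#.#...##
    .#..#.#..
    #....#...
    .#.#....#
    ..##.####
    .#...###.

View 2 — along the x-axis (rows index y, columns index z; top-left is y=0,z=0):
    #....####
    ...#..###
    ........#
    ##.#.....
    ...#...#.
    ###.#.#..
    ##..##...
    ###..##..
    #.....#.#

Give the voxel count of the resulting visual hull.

full grid |V| = 729
step 1: project along y, AND mask (36/81) → |grid| = 324
step 2: project along x, AND mask (32/81) → |grid| = 136

voxel count = 136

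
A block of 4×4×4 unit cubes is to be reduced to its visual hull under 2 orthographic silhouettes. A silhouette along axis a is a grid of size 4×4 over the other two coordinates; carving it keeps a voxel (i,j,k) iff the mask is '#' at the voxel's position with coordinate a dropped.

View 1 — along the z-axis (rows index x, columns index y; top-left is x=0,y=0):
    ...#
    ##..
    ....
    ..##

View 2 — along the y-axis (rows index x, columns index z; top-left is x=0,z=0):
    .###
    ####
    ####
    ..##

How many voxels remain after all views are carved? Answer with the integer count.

initial block: 4^3 = 64
carve view 1 (along z, XY-mask fill 5/16): 20 voxels remain
carve view 2 (along y, XZ-mask fill 13/16): 15 voxels remain

15 voxels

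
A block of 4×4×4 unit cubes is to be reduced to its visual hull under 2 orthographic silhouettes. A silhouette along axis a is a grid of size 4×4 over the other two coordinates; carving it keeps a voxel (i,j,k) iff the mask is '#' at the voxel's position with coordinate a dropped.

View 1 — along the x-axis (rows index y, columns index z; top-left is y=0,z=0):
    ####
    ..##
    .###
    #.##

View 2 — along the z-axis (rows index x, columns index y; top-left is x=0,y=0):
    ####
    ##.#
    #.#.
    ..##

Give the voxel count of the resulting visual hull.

|visual hull| = 34

before carving: 64 voxels (4×4×4)
after view 1 [x-axis, 12 of 16 cells solid] → remaining = 48
after view 2 [z-axis, 11 of 16 cells solid] → remaining = 34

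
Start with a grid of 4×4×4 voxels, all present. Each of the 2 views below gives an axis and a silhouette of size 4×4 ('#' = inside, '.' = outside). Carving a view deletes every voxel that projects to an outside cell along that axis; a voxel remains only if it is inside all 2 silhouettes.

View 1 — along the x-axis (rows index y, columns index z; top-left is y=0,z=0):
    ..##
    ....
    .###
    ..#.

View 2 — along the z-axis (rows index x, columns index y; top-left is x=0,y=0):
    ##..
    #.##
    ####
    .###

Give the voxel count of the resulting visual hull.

18 voxels

full grid |V| = 64
step 1: project along x, AND mask (6/16) → |grid| = 24
step 2: project along z, AND mask (12/16) → |grid| = 18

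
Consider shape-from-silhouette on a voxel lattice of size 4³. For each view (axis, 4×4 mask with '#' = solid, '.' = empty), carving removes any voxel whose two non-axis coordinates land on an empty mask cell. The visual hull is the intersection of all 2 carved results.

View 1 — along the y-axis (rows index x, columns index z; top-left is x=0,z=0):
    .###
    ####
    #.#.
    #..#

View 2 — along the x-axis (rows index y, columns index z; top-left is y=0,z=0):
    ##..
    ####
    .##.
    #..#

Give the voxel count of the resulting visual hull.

27 voxels

full grid |V| = 64
V1 y: intersect with XZ mask (11 set) -- 44 left
V2 x: intersect with YZ mask (10 set) -- 27 left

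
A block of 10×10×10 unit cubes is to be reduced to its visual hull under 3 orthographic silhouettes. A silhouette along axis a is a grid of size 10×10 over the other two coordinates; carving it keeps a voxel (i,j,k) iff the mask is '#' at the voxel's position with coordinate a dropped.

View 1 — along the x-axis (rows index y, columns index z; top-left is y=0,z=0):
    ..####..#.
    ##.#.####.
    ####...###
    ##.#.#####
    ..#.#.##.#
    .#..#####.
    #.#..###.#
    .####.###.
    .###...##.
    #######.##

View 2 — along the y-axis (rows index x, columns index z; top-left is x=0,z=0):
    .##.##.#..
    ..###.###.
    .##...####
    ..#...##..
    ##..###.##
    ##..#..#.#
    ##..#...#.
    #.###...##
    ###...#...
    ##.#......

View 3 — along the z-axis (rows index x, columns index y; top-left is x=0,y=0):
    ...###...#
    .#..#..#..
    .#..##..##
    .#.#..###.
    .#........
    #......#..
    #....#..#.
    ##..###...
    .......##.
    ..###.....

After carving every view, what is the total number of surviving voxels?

start: 10×10×10 = 1000 voxels
step 1: project along x, AND mask (65/100) → |grid| = 650
step 2: project along y, AND mask (49/100) → |grid| = 319
step 3: project along z, AND mask (33/100) → |grid| = 103

103 voxels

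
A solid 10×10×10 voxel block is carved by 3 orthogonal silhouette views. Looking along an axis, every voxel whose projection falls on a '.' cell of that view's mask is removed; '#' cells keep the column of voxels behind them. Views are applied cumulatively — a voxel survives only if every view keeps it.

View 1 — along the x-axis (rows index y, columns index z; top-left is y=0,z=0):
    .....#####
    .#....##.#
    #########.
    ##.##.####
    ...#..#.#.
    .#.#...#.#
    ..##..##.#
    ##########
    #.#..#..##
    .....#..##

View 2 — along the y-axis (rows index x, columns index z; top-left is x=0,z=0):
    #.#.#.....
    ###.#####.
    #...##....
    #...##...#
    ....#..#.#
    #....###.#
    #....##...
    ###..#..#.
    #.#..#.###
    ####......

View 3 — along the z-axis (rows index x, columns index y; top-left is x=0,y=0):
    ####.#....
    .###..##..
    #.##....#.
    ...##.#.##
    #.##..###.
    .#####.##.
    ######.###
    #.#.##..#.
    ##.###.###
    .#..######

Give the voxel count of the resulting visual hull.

152 voxels

initial block: 10^3 = 1000
[1] x-view keeps 56 columns → grid now 560
[2] y-view keeps 44 columns → grid now 229
[3] z-view keeps 61 columns → grid now 152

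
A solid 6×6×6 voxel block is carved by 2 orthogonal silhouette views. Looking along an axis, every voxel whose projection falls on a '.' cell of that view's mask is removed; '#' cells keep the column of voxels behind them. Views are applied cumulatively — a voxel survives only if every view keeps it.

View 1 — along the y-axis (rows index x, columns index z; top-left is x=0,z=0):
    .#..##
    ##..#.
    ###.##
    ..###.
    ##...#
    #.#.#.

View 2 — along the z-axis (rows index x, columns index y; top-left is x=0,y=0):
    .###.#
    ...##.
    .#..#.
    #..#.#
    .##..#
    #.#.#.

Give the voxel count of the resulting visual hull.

voxel count = 55

start: 6×6×6 = 216 voxels
step 1: project along y, AND mask (20/36) → |grid| = 120
step 2: project along z, AND mask (17/36) → |grid| = 55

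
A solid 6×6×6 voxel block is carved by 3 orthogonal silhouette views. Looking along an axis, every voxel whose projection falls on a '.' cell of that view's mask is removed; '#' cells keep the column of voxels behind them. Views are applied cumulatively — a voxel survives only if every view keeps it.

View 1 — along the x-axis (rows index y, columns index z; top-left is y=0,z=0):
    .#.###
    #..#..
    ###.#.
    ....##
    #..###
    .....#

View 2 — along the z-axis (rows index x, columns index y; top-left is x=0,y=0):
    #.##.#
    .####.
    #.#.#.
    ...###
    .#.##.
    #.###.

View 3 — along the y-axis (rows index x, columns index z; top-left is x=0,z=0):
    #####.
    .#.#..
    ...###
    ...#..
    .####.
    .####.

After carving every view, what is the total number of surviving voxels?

remaining voxels: 32

before carving: 216 voxels (6×6×6)
carve view 1 (along x, YZ-mask fill 17/36): 102 voxels remain
carve view 2 (along z, XY-mask fill 21/36): 64 voxels remain
carve view 3 (along y, XZ-mask fill 19/36): 32 voxels remain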